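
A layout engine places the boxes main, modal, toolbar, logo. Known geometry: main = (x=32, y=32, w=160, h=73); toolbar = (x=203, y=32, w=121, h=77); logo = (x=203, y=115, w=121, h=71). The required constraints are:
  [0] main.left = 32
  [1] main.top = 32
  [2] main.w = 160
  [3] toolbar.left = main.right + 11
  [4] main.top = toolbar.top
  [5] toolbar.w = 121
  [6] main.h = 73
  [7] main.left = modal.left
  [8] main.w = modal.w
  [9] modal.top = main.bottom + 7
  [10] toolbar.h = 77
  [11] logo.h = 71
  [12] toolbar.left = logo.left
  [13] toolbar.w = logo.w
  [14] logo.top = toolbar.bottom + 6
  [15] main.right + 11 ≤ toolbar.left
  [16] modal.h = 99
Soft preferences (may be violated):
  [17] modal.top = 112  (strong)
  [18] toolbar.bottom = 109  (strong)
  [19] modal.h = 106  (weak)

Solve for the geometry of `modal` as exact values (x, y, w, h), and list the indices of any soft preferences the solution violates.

modal = (x=32, y=112, w=160, h=99)
violated soft preferences: 19

1. modal.x = 32  [main.left = modal.left]
2. modal.w = 160  [main.w = modal.w]
3. modal.y = 112  [modal.top = main.bottom + 7]
4. modal.h = 99  [modal.h = 99]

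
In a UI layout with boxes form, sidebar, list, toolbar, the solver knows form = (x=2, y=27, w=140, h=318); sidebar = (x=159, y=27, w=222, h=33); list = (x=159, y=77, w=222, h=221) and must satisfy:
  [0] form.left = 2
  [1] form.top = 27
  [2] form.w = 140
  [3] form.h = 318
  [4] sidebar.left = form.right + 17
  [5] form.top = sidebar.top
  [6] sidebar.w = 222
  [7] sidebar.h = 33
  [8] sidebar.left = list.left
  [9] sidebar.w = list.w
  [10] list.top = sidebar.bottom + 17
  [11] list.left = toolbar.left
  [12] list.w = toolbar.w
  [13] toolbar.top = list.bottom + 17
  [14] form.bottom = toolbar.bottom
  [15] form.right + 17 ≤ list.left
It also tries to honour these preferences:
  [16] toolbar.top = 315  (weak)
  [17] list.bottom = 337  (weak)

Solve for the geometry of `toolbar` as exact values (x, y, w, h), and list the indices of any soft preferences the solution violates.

1. toolbar.x = 159  [list.left = toolbar.left]
2. toolbar.w = 222  [list.w = toolbar.w]
3. toolbar.y = 315  [toolbar.top = list.bottom + 17]
4. toolbar.h = 30  [form.bottom = toolbar.bottom]

toolbar = (x=159, y=315, w=222, h=30)
violated soft preferences: 17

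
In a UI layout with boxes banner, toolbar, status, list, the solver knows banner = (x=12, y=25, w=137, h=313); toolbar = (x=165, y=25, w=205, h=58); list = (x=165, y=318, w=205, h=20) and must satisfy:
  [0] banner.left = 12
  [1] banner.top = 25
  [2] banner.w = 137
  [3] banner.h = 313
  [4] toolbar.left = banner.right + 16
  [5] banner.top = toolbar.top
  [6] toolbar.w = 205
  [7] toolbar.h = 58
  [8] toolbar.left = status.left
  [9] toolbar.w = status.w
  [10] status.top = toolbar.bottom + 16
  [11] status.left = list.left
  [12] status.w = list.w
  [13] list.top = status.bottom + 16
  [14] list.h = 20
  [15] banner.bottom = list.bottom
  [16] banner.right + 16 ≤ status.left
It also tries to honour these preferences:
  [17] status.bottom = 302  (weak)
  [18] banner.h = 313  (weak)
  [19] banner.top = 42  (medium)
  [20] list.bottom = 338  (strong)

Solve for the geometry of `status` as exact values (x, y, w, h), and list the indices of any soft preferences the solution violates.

1. status.x = 165  [toolbar.left = status.left]
2. status.w = 205  [toolbar.w = status.w]
3. status.y = 99  [status.top = toolbar.bottom + 16]
4. status.h = 203  [list.top = status.bottom + 16]

status = (x=165, y=99, w=205, h=203)
violated soft preferences: 19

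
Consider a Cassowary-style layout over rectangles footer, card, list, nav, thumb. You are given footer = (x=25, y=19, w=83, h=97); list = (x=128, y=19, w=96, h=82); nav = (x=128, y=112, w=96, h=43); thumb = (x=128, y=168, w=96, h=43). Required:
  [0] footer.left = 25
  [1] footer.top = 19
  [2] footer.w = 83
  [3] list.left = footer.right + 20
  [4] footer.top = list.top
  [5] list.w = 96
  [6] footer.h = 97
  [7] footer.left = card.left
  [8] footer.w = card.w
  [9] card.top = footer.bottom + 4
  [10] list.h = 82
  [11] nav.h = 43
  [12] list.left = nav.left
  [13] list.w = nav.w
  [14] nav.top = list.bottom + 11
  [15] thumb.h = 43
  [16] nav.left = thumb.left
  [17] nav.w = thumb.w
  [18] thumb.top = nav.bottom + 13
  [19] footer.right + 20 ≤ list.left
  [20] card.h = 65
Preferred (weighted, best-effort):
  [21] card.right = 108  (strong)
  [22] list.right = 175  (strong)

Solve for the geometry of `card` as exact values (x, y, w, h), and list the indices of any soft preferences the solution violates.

card = (x=25, y=120, w=83, h=65)
violated soft preferences: 22

1. card.x = 25  [footer.left = card.left]
2. card.w = 83  [footer.w = card.w]
3. card.y = 120  [card.top = footer.bottom + 4]
4. card.h = 65  [card.h = 65]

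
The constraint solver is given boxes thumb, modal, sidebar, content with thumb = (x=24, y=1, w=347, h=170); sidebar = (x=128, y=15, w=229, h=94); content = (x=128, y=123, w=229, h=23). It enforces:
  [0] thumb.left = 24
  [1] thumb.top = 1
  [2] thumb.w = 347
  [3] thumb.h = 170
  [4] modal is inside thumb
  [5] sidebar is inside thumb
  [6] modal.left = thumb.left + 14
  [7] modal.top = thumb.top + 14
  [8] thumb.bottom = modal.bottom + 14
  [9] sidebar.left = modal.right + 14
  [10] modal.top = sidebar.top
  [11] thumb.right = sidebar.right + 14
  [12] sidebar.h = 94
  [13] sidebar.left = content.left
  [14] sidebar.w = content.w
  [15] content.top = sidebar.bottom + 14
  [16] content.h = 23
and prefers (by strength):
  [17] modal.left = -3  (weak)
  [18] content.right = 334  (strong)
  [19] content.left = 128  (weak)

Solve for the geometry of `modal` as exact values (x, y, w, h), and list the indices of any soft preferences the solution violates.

modal = (x=38, y=15, w=76, h=142)
violated soft preferences: 17, 18

1. modal.x = 38  [modal.left = thumb.left + 14]
2. modal.y = 15  [modal.top = thumb.top + 14]
3. modal.h = 142  [thumb.bottom = modal.bottom + 14]
4. modal.w = 76  [sidebar.left = modal.right + 14]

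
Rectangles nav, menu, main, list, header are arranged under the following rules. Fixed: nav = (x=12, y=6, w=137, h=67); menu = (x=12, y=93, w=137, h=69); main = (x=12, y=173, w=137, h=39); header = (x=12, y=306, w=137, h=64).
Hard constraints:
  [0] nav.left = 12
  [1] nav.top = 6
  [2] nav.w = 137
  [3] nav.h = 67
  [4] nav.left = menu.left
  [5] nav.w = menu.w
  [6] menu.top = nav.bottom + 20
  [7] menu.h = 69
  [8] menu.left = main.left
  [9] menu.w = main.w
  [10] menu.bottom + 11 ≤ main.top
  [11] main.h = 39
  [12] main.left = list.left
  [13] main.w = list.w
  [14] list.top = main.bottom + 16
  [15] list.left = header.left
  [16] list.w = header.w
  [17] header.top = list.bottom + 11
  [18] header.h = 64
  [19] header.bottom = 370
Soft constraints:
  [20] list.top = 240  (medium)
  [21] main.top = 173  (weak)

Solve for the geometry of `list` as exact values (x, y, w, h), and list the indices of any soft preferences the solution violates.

1. list.x = 12  [main.left = list.left]
2. list.w = 137  [main.w = list.w]
3. list.y = 228  [list.top = main.bottom + 16]
4. list.h = 67  [header.top = list.bottom + 11]

list = (x=12, y=228, w=137, h=67)
violated soft preferences: 20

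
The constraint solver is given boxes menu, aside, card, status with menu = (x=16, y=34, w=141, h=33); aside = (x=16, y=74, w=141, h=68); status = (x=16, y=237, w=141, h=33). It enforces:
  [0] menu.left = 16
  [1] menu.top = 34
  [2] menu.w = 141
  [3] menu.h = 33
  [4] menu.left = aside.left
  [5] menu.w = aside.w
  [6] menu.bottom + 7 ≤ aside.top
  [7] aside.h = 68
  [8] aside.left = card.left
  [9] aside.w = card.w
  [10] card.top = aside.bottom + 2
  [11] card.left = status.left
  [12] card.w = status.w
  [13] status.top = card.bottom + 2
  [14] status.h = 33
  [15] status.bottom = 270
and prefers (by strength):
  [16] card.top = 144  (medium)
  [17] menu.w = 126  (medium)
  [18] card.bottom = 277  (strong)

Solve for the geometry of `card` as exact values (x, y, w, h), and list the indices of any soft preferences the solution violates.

card = (x=16, y=144, w=141, h=91)
violated soft preferences: 17, 18

1. card.x = 16  [aside.left = card.left]
2. card.w = 141  [aside.w = card.w]
3. card.y = 144  [card.top = aside.bottom + 2]
4. card.h = 91  [status.top = card.bottom + 2]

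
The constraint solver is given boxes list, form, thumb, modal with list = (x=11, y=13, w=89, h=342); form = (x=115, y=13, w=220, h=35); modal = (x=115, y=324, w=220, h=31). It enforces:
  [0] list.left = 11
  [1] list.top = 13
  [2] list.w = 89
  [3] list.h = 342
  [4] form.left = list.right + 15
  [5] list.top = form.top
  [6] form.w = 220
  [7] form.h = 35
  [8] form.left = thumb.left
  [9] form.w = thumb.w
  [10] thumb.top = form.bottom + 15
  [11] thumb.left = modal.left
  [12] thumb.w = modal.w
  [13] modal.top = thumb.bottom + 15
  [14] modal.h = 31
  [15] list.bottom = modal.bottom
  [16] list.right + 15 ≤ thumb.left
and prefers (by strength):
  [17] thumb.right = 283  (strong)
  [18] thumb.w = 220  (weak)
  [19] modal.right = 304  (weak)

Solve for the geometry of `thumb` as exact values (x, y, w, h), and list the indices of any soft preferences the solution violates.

thumb = (x=115, y=63, w=220, h=246)
violated soft preferences: 17, 19

1. thumb.x = 115  [form.left = thumb.left]
2. thumb.w = 220  [form.w = thumb.w]
3. thumb.y = 63  [thumb.top = form.bottom + 15]
4. thumb.h = 246  [modal.top = thumb.bottom + 15]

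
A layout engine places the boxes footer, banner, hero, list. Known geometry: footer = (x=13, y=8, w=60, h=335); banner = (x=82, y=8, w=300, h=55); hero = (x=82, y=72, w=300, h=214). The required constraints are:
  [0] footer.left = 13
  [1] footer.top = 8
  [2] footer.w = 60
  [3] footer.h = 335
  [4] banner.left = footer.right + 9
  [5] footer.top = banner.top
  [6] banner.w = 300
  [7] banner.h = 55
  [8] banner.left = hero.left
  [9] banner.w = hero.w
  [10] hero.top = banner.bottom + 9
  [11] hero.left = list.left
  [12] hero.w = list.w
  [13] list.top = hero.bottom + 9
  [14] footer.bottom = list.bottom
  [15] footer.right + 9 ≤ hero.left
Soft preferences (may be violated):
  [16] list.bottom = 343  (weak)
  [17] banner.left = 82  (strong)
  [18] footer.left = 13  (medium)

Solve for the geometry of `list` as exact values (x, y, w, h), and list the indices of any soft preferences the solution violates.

list = (x=82, y=295, w=300, h=48)
violated soft preferences: none

1. list.x = 82  [hero.left = list.left]
2. list.w = 300  [hero.w = list.w]
3. list.y = 295  [list.top = hero.bottom + 9]
4. list.h = 48  [footer.bottom = list.bottom]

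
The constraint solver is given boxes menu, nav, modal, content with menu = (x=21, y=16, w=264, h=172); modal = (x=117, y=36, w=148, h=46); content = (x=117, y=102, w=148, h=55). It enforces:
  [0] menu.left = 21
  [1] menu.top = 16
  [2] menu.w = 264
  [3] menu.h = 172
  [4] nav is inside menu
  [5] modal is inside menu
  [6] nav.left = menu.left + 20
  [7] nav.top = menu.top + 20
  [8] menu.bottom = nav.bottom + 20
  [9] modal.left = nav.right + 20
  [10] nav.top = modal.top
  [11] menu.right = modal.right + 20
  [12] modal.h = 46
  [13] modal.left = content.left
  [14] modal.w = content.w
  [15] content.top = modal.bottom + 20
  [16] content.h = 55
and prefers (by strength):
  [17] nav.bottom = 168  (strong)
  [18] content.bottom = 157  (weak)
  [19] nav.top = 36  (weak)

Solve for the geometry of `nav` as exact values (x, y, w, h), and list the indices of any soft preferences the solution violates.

nav = (x=41, y=36, w=56, h=132)
violated soft preferences: none

1. nav.x = 41  [nav.left = menu.left + 20]
2. nav.y = 36  [nav.top = menu.top + 20]
3. nav.h = 132  [menu.bottom = nav.bottom + 20]
4. nav.w = 56  [modal.left = nav.right + 20]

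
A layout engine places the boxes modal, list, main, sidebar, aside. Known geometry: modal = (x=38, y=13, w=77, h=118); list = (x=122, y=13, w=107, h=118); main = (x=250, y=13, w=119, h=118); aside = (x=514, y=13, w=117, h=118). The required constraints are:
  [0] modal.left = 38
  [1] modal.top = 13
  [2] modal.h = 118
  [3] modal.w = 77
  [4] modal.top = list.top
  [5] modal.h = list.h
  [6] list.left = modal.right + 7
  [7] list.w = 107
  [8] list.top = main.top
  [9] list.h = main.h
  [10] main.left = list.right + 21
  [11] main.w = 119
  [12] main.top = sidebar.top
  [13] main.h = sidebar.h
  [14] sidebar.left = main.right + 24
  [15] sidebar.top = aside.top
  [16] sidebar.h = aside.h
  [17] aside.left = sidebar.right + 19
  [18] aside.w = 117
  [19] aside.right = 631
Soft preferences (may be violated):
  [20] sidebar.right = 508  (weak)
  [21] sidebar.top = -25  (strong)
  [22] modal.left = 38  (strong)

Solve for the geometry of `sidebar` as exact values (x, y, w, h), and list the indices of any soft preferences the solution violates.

sidebar = (x=393, y=13, w=102, h=118)
violated soft preferences: 20, 21

1. sidebar.y = 13  [main.top = sidebar.top]
2. sidebar.h = 118  [main.h = sidebar.h]
3. sidebar.x = 393  [sidebar.left = main.right + 24]
4. sidebar.w = 102  [aside.left = sidebar.right + 19]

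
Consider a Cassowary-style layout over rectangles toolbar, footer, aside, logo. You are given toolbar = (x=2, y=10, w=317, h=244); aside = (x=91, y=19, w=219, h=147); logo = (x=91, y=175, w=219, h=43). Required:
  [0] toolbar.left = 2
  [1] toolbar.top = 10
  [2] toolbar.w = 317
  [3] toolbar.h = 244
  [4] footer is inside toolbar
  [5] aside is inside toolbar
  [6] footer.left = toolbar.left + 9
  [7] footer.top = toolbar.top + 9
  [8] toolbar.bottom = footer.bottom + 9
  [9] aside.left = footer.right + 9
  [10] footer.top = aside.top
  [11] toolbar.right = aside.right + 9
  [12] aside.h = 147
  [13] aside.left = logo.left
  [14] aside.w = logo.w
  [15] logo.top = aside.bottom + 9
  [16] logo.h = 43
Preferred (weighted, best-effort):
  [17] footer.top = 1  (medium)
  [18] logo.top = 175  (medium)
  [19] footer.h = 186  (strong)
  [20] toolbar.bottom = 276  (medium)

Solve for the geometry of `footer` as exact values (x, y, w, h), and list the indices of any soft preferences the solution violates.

1. footer.x = 11  [footer.left = toolbar.left + 9]
2. footer.y = 19  [footer.top = toolbar.top + 9]
3. footer.h = 226  [toolbar.bottom = footer.bottom + 9]
4. footer.w = 71  [aside.left = footer.right + 9]

footer = (x=11, y=19, w=71, h=226)
violated soft preferences: 17, 19, 20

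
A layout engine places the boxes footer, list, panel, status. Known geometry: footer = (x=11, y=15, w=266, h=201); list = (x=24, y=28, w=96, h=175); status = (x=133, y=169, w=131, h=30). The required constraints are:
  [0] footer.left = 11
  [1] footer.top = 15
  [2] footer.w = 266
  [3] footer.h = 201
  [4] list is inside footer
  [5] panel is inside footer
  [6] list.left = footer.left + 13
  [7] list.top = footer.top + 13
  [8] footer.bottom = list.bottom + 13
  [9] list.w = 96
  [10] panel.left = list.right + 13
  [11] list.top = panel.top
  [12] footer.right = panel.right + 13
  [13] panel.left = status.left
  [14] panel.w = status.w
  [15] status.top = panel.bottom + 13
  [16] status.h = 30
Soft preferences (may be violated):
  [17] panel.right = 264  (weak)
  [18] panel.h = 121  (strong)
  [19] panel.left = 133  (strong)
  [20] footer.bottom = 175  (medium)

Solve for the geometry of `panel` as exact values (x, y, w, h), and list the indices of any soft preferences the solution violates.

panel = (x=133, y=28, w=131, h=128)
violated soft preferences: 18, 20

1. panel.x = 133  [panel.left = list.right + 13]
2. panel.y = 28  [list.top = panel.top]
3. panel.w = 131  [footer.right = panel.right + 13]
4. panel.h = 128  [status.top = panel.bottom + 13]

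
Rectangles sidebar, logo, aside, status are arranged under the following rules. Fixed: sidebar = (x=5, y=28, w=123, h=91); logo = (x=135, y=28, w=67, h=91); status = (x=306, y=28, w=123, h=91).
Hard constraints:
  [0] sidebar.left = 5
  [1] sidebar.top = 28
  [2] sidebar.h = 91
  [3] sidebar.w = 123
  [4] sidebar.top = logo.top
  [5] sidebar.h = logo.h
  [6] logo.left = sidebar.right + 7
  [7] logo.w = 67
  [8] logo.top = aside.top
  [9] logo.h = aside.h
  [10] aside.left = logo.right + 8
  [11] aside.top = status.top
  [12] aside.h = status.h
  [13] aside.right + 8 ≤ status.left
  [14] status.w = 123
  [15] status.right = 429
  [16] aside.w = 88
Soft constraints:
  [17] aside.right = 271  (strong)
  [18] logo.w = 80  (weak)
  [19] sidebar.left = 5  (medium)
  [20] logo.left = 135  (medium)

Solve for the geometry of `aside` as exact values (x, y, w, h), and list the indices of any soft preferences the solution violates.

1. aside.y = 28  [logo.top = aside.top]
2. aside.h = 91  [logo.h = aside.h]
3. aside.x = 210  [aside.left = logo.right + 8]
4. aside.w = 88  [aside.w = 88]

aside = (x=210, y=28, w=88, h=91)
violated soft preferences: 17, 18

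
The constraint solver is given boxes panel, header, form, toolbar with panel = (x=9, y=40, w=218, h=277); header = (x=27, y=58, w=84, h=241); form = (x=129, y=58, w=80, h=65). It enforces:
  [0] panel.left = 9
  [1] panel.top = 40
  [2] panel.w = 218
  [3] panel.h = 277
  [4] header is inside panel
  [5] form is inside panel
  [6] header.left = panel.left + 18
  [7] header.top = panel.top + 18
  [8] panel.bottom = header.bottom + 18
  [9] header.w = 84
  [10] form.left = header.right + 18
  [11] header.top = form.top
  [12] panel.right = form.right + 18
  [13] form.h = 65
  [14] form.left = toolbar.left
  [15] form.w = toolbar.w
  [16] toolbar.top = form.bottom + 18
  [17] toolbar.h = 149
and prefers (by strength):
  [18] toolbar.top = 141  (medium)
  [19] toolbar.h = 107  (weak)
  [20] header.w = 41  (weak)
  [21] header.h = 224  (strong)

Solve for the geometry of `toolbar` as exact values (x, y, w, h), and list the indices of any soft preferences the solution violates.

1. toolbar.x = 129  [form.left = toolbar.left]
2. toolbar.w = 80  [form.w = toolbar.w]
3. toolbar.y = 141  [toolbar.top = form.bottom + 18]
4. toolbar.h = 149  [toolbar.h = 149]

toolbar = (x=129, y=141, w=80, h=149)
violated soft preferences: 19, 20, 21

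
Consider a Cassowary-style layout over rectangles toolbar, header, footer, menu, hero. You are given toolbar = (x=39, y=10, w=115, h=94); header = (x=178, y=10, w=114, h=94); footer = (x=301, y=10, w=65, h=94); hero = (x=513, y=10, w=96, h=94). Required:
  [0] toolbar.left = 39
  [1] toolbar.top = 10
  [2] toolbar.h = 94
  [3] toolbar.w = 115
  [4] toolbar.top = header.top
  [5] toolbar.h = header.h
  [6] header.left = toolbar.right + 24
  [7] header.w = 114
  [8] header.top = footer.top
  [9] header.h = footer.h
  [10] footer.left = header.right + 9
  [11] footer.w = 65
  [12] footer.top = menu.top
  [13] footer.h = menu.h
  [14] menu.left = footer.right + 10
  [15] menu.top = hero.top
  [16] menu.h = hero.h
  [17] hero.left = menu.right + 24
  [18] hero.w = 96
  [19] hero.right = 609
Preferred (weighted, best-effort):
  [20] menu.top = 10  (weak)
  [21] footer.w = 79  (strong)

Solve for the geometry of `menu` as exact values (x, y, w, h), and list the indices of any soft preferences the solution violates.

1. menu.y = 10  [footer.top = menu.top]
2. menu.h = 94  [footer.h = menu.h]
3. menu.x = 376  [menu.left = footer.right + 10]
4. menu.w = 113  [hero.left = menu.right + 24]

menu = (x=376, y=10, w=113, h=94)
violated soft preferences: 21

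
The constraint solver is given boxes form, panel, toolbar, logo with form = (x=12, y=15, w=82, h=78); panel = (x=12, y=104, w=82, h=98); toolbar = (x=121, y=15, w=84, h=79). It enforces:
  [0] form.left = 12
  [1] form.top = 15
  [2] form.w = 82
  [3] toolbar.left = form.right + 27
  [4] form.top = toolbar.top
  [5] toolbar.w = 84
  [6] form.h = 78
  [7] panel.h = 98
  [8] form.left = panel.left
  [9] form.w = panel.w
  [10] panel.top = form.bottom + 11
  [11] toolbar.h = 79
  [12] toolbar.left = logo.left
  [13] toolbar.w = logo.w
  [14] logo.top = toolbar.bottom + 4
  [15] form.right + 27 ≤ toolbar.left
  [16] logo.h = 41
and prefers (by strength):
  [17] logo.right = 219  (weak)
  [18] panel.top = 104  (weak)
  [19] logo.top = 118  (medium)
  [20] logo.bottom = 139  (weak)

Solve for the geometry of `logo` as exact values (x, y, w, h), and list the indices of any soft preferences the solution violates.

1. logo.x = 121  [toolbar.left = logo.left]
2. logo.w = 84  [toolbar.w = logo.w]
3. logo.y = 98  [logo.top = toolbar.bottom + 4]
4. logo.h = 41  [logo.h = 41]

logo = (x=121, y=98, w=84, h=41)
violated soft preferences: 17, 19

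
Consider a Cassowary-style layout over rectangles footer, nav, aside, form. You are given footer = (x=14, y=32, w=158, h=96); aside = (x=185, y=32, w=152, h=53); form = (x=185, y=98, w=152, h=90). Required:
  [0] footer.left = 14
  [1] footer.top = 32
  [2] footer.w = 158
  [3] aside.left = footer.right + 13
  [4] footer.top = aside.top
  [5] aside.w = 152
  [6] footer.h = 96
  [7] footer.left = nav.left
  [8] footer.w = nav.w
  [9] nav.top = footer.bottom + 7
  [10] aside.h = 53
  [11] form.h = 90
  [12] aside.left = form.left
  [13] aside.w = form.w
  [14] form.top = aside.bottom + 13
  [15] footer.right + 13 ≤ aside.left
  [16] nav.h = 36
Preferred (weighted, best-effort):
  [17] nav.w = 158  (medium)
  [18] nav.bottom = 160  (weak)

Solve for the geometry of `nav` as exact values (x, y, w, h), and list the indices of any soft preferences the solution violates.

1. nav.x = 14  [footer.left = nav.left]
2. nav.w = 158  [footer.w = nav.w]
3. nav.y = 135  [nav.top = footer.bottom + 7]
4. nav.h = 36  [nav.h = 36]

nav = (x=14, y=135, w=158, h=36)
violated soft preferences: 18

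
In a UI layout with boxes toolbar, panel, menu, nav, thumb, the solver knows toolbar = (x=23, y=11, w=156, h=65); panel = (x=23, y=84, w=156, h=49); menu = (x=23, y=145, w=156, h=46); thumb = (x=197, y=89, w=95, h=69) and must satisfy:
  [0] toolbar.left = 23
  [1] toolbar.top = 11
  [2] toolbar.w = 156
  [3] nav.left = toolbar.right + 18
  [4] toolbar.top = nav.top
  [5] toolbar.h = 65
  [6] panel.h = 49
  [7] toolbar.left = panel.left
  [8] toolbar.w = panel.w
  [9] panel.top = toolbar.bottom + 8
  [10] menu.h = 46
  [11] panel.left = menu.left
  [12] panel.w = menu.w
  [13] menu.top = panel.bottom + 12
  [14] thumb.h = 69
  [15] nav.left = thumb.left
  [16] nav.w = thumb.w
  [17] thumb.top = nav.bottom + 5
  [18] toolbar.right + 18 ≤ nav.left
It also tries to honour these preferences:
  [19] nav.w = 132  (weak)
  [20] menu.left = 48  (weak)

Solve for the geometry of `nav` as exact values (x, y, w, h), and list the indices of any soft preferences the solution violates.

1. nav.x = 197  [nav.left = toolbar.right + 18]
2. nav.y = 11  [toolbar.top = nav.top]
3. nav.w = 95  [nav.w = thumb.w]
4. nav.h = 73  [thumb.top = nav.bottom + 5]

nav = (x=197, y=11, w=95, h=73)
violated soft preferences: 19, 20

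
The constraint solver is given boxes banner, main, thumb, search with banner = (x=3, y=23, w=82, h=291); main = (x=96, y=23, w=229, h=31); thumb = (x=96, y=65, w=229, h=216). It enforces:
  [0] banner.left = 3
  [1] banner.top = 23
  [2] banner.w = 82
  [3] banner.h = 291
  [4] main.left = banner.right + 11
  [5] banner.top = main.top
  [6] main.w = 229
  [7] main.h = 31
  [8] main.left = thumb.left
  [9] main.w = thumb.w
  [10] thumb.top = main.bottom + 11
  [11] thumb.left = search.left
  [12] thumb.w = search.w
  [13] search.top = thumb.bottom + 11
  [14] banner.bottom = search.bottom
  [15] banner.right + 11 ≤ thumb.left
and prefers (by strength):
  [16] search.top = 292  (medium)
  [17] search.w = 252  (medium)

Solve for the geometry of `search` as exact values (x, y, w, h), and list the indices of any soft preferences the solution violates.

search = (x=96, y=292, w=229, h=22)
violated soft preferences: 17

1. search.x = 96  [thumb.left = search.left]
2. search.w = 229  [thumb.w = search.w]
3. search.y = 292  [search.top = thumb.bottom + 11]
4. search.h = 22  [banner.bottom = search.bottom]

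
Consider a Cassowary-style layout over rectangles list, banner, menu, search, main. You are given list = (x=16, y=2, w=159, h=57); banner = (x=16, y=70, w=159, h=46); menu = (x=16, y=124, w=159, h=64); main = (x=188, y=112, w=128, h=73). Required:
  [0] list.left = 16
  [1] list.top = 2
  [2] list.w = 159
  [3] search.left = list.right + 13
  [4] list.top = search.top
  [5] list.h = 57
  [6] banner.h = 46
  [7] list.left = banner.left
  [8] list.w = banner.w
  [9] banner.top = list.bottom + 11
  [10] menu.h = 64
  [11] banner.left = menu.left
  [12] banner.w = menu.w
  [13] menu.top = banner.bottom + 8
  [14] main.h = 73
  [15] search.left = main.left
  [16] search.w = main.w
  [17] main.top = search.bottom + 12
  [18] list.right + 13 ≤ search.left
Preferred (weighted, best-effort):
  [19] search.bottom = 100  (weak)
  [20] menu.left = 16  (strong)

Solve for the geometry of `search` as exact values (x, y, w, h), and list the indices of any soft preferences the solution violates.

1. search.x = 188  [search.left = list.right + 13]
2. search.y = 2  [list.top = search.top]
3. search.w = 128  [search.w = main.w]
4. search.h = 98  [main.top = search.bottom + 12]

search = (x=188, y=2, w=128, h=98)
violated soft preferences: none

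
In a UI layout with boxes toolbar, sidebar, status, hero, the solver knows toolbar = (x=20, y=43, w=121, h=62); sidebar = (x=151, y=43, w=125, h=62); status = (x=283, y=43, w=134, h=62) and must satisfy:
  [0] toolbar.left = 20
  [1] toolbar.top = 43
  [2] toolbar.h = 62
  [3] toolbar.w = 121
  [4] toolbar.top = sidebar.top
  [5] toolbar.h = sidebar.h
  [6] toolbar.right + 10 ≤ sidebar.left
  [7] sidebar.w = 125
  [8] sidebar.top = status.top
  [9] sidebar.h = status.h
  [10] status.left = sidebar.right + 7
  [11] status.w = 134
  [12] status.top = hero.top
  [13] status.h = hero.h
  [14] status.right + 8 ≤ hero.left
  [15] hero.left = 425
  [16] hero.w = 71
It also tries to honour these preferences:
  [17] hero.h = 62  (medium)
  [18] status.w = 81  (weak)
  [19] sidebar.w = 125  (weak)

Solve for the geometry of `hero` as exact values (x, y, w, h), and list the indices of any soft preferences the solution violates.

1. hero.y = 43  [status.top = hero.top]
2. hero.h = 62  [status.h = hero.h]
3. hero.x = 425  [hero.left = 425]
4. hero.w = 71  [hero.w = 71]

hero = (x=425, y=43, w=71, h=62)
violated soft preferences: 18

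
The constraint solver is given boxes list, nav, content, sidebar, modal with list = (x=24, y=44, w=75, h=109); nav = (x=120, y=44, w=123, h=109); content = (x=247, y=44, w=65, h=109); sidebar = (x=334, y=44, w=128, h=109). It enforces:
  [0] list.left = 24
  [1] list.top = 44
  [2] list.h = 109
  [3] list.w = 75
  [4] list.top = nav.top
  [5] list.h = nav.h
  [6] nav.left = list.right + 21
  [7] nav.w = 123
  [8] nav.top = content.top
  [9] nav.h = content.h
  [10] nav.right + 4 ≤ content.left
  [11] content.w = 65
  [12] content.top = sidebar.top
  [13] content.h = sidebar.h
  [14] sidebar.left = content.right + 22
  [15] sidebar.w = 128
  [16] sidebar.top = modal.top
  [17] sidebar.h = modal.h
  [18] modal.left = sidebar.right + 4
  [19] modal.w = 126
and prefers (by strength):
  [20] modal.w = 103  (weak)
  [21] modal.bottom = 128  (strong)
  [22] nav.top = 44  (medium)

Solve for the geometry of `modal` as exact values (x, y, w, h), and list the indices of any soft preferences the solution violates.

1. modal.y = 44  [sidebar.top = modal.top]
2. modal.h = 109  [sidebar.h = modal.h]
3. modal.x = 466  [modal.left = sidebar.right + 4]
4. modal.w = 126  [modal.w = 126]

modal = (x=466, y=44, w=126, h=109)
violated soft preferences: 20, 21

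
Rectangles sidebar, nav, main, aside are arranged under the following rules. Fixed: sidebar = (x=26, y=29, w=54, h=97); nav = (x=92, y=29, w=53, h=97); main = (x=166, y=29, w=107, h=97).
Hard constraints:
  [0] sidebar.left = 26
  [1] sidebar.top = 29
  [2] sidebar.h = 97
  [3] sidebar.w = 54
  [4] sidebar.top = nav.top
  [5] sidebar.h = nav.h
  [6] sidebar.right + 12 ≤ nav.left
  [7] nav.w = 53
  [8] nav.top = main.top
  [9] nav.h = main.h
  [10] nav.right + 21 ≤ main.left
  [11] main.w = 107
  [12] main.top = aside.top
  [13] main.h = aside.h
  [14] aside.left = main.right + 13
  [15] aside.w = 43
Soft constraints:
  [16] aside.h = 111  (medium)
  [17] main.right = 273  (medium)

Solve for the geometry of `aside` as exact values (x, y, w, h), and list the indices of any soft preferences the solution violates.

1. aside.y = 29  [main.top = aside.top]
2. aside.h = 97  [main.h = aside.h]
3. aside.x = 286  [aside.left = main.right + 13]
4. aside.w = 43  [aside.w = 43]

aside = (x=286, y=29, w=43, h=97)
violated soft preferences: 16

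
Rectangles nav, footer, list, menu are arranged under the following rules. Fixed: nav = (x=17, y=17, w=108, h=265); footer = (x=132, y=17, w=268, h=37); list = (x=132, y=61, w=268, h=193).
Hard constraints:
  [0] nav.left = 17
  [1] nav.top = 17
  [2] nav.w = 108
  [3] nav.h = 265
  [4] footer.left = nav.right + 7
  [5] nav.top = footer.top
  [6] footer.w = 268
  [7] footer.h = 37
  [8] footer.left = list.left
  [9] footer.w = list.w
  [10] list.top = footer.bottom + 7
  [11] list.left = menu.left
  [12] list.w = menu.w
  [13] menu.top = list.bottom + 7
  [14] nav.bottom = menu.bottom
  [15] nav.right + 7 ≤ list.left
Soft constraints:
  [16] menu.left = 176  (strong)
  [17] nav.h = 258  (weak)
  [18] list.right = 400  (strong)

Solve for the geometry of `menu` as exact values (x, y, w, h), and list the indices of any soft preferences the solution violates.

menu = (x=132, y=261, w=268, h=21)
violated soft preferences: 16, 17

1. menu.x = 132  [list.left = menu.left]
2. menu.w = 268  [list.w = menu.w]
3. menu.y = 261  [menu.top = list.bottom + 7]
4. menu.h = 21  [nav.bottom = menu.bottom]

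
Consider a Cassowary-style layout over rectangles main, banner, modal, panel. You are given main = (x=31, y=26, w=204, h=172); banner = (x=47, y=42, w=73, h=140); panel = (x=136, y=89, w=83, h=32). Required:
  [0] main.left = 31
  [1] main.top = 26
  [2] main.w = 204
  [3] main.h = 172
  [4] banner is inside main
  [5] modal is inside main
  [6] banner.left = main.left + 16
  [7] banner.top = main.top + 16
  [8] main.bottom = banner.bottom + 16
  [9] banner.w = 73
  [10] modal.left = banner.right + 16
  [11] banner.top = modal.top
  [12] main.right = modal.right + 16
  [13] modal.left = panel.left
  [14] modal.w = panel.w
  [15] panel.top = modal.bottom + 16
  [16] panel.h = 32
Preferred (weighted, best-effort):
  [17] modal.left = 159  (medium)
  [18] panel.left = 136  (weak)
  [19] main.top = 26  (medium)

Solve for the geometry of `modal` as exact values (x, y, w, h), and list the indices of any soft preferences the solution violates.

modal = (x=136, y=42, w=83, h=31)
violated soft preferences: 17

1. modal.x = 136  [modal.left = banner.right + 16]
2. modal.y = 42  [banner.top = modal.top]
3. modal.w = 83  [main.right = modal.right + 16]
4. modal.h = 31  [panel.top = modal.bottom + 16]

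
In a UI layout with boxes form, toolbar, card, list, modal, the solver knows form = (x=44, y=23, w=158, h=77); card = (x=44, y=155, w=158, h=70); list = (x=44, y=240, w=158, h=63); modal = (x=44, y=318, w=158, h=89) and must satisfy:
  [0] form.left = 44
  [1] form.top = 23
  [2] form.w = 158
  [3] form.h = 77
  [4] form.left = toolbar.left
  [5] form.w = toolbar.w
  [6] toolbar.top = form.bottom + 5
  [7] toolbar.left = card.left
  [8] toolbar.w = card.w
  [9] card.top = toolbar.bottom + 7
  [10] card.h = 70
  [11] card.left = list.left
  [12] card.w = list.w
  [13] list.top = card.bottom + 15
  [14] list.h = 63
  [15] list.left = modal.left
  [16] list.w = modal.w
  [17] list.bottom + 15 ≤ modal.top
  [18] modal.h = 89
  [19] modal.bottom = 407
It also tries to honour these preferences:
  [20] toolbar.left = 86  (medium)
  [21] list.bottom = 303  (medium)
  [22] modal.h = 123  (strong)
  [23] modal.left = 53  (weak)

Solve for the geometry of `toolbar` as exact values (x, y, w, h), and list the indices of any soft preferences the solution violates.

toolbar = (x=44, y=105, w=158, h=43)
violated soft preferences: 20, 22, 23

1. toolbar.x = 44  [form.left = toolbar.left]
2. toolbar.w = 158  [form.w = toolbar.w]
3. toolbar.y = 105  [toolbar.top = form.bottom + 5]
4. toolbar.h = 43  [card.top = toolbar.bottom + 7]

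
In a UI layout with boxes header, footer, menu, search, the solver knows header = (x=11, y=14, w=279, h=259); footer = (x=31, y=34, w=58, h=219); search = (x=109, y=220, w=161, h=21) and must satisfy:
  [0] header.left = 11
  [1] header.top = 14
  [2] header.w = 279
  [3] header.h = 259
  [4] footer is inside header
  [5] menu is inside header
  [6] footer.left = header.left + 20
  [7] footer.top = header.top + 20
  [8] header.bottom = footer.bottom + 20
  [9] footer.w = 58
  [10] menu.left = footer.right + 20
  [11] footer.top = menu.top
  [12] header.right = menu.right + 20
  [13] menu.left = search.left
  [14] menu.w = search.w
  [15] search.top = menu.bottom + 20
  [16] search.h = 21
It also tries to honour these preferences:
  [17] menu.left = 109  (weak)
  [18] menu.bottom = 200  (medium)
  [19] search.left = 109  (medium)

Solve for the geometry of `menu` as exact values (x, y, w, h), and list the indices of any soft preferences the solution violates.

menu = (x=109, y=34, w=161, h=166)
violated soft preferences: none

1. menu.x = 109  [menu.left = footer.right + 20]
2. menu.y = 34  [footer.top = menu.top]
3. menu.w = 161  [header.right = menu.right + 20]
4. menu.h = 166  [search.top = menu.bottom + 20]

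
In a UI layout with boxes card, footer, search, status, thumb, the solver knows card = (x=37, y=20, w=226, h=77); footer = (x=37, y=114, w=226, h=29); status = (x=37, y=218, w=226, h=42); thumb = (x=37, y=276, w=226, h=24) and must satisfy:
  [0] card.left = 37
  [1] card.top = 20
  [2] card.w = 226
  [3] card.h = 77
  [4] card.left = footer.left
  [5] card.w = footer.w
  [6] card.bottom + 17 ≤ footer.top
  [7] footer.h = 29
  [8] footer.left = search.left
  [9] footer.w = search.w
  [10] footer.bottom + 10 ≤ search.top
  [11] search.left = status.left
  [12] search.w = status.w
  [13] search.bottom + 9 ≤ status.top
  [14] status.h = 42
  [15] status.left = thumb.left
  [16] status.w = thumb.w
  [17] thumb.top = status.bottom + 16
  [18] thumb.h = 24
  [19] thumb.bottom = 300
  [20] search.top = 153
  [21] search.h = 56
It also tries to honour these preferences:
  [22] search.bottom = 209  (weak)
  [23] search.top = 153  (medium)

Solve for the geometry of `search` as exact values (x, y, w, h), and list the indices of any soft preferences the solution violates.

1. search.x = 37  [footer.left = search.left]
2. search.w = 226  [footer.w = search.w]
3. search.y = 153  [search.top = 153]
4. search.h = 56  [search.h = 56]

search = (x=37, y=153, w=226, h=56)
violated soft preferences: none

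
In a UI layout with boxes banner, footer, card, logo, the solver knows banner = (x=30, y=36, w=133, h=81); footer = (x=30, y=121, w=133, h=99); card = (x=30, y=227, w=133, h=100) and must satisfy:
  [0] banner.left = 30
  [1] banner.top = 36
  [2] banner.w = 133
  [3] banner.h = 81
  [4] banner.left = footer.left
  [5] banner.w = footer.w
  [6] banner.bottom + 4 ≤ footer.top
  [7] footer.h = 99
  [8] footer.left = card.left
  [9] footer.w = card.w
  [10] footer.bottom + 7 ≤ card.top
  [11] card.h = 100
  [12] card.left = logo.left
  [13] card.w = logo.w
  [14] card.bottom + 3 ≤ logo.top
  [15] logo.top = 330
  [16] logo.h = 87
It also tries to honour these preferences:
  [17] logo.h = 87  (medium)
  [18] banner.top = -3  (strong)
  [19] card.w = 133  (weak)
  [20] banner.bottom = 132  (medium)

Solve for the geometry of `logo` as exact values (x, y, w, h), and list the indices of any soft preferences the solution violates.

logo = (x=30, y=330, w=133, h=87)
violated soft preferences: 18, 20

1. logo.x = 30  [card.left = logo.left]
2. logo.w = 133  [card.w = logo.w]
3. logo.y = 330  [logo.top = 330]
4. logo.h = 87  [logo.h = 87]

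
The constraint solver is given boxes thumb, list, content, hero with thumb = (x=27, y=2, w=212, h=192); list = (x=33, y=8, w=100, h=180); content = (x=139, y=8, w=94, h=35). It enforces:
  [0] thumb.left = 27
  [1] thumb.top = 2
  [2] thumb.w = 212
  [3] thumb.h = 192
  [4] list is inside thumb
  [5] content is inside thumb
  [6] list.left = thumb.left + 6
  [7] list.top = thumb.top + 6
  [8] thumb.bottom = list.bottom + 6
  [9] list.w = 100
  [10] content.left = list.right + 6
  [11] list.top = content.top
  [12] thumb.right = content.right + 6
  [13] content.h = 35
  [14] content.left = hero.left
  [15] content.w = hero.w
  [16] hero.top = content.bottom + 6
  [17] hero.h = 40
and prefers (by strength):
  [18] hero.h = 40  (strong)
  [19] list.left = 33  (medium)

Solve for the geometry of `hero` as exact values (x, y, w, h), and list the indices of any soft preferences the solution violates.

hero = (x=139, y=49, w=94, h=40)
violated soft preferences: none

1. hero.x = 139  [content.left = hero.left]
2. hero.w = 94  [content.w = hero.w]
3. hero.y = 49  [hero.top = content.bottom + 6]
4. hero.h = 40  [hero.h = 40]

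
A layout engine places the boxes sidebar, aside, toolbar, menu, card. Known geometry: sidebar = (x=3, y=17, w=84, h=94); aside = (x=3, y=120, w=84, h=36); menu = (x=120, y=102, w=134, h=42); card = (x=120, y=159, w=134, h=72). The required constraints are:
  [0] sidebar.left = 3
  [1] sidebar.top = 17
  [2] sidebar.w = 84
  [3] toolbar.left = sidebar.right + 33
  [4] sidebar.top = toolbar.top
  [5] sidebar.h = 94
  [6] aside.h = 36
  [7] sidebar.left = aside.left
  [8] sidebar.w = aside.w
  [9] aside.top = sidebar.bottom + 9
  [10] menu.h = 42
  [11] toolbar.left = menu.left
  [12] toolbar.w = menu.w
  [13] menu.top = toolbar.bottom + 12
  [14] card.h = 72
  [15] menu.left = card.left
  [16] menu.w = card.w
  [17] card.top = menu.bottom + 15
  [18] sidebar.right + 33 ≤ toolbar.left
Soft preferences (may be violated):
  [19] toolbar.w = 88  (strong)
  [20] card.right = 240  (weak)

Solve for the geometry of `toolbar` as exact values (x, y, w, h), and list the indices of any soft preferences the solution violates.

1. toolbar.x = 120  [toolbar.left = sidebar.right + 33]
2. toolbar.y = 17  [sidebar.top = toolbar.top]
3. toolbar.w = 134  [toolbar.w = menu.w]
4. toolbar.h = 73  [menu.top = toolbar.bottom + 12]

toolbar = (x=120, y=17, w=134, h=73)
violated soft preferences: 19, 20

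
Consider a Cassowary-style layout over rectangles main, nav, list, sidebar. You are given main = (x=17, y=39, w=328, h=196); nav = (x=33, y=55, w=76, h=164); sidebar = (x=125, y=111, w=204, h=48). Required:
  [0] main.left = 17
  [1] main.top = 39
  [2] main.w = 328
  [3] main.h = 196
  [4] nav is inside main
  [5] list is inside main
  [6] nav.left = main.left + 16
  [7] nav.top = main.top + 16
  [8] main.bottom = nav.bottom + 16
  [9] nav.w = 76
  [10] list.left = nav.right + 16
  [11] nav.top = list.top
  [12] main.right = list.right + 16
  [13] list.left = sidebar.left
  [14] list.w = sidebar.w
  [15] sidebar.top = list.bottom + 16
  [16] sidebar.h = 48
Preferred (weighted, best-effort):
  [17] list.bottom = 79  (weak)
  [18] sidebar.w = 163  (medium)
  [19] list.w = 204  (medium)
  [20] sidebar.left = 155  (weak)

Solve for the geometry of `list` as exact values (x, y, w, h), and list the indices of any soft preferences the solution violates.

1. list.x = 125  [list.left = nav.right + 16]
2. list.y = 55  [nav.top = list.top]
3. list.w = 204  [main.right = list.right + 16]
4. list.h = 40  [sidebar.top = list.bottom + 16]

list = (x=125, y=55, w=204, h=40)
violated soft preferences: 17, 18, 20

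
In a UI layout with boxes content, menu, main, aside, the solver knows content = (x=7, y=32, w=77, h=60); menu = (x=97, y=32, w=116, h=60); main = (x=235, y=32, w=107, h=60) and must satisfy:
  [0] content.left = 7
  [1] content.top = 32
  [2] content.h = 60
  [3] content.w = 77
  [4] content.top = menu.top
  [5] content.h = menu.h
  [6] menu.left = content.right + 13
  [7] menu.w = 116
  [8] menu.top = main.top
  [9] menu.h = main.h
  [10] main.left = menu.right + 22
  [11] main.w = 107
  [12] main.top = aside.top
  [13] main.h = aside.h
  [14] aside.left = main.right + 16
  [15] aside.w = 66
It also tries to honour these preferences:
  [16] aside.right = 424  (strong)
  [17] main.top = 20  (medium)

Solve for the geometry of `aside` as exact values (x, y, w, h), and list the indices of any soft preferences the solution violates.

aside = (x=358, y=32, w=66, h=60)
violated soft preferences: 17

1. aside.y = 32  [main.top = aside.top]
2. aside.h = 60  [main.h = aside.h]
3. aside.x = 358  [aside.left = main.right + 16]
4. aside.w = 66  [aside.w = 66]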